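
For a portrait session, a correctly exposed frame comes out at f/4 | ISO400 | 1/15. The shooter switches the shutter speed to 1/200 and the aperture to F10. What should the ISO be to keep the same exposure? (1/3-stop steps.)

Shutter speed: 1/15 → 1/20 → 1/25 → 1/30 → 1/40 → 1/50 → 1/60 → 1/80 → 1/100 → 1/125 → 1/160 → 1/200 — 3 2/3 stops faster (darker).
Aperture: f/4 → f/4.5 → f/5 → f/5.6 → f/6.3 → f/7.1 → f/8 → f/9 → f/10 — 2 2/3 stops smaller aperture (darker).
Net change so far: 6 1/3 stops darker. Offset with the ISO: 400 → 500 → 640 → 800 → 1000 → 1250 → 1600 → 2000 → 2500 → 3200 → 4000 → 5000 → 6400 → 8000 → 10000 → 12800 → 16000 → 20000 → 25600 → 32000.

ISO 32000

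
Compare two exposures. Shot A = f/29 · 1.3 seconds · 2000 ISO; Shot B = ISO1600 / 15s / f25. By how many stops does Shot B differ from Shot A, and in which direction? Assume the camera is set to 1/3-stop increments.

Aperture: f/29 → f/25 — 1/3 stop wider (brighter).
Shutter speed: 1.3 → 1.6 → 2 → 2.5 → 3.2 → 4 → 5 → 6 → 8 → 10 → 13 → 15 — 3 2/3 stops longer (brighter).
ISO: 2000 → 1600 — 1/3 stop lower (darker).
Net: +1/3 +3 2/3 −1/3 = +3 2/3 stops.

3 2/3 stops brighter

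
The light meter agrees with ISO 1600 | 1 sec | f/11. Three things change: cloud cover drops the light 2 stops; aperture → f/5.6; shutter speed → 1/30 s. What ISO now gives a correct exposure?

Scene light: 2 stops darker.
Aperture: f/11 → f/8 → f/5.6 — 2 stops wider (brighter).
Shutter speed: 1 → 1/2 → 1/4 → 1/8 → 1/15 → 1/30 — 5 stops shorter (darker).
Net so far: 5 stops darker. ISO: 1600 → 3200 → 6400 → 12800 → 25600 → 51200.

ISO 51200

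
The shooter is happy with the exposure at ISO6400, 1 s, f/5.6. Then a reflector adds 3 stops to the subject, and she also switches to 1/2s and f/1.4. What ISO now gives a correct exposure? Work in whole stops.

ISO 100

Scene light: 3 stops brighter.
Shutter speed: 1 → 1/2 — 1 stop shorter (darker).
Aperture: f/5.6 → f/4 → f/2.8 → f/2 → f/1.4 — 4 stops opened up (brighter).
Net so far: 6 stops brighter. ISO: 6400 → 3200 → 1600 → 800 → 400 → 200 → 100.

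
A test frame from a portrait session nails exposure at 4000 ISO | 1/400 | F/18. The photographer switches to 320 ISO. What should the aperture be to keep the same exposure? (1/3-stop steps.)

f/5

ISO: 4000 → 3200 → 2500 → 2000 → 1600 → 1250 → 1000 → 800 → 640 → 500 → 400 → 320 — 3 2/3 stops lower (darker).
Need 3 2/3 stops brighter from the aperture: f/18 → f/16 → f/14 → f/13 → f/11 → f/10 → f/9 → f/8 → f/7.1 → f/6.3 → f/5.6 → f/5.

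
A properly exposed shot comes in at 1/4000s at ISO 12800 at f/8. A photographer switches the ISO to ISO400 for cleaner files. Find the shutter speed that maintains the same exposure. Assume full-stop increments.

ISO: 12800 → 6400 → 3200 → 1600 → 800 → 400 — 5 stops lower (darker).
Need 5 stops brighter from the shutter speed: 1/4000 → 1/2000 → 1/1000 → 1/500 → 1/250 → 1/125.

1/125s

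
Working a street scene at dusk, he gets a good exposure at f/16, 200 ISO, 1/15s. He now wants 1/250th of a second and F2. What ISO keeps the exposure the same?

Shutter speed: 1/15 → 1/30 → 1/60 → 1/125 → 1/250 — 4 stops shorter (darker).
Aperture: f/16 → f/11 → f/8 → f/5.6 → f/4 → f/2.8 → f/2 — 6 stops larger aperture (brighter).
Net change so far: 2 stops brighter. Offset with the ISO: 200 → 100 → 50.

ISO 50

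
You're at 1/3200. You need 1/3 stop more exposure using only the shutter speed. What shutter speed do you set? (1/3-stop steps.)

1/2500s

Shutter speed: 1/3200 → 1/2500 — 1/3 stop slower (brighter).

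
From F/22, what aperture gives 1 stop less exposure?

Aperture: f/22 → f/32 — 1 stop stopped down (darker).

f/32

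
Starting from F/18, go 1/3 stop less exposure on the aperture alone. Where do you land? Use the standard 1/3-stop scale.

f/20

Aperture: f/18 → f/20 — 1/3 stop narrower (darker).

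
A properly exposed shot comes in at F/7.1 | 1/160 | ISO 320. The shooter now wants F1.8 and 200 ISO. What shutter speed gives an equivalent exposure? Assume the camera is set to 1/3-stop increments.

Aperture: f/7.1 → f/6.3 → f/5.6 → f/5 → f/4.5 → f/4 → f/3.5 → f/3.2 → f/2.8 → f/2.5 → f/2.2 → f/2 → f/1.8 — 4 stops larger aperture (brighter).
ISO: 320 → 250 → 200 — 2/3 stop dropped (darker).
Net change so far: 3 1/3 stops brighter. Offset with the shutter speed: 1/160 → 1/200 → 1/250 → 1/320 → 1/400 → 1/500 → 1/640 → 1/800 → 1/1000 → 1/1250 → 1/1600.

1/1600s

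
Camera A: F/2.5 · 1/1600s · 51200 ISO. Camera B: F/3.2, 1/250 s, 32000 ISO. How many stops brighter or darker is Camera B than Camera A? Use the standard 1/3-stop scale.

1 1/3 stops brighter

Aperture: f/2.5 → f/2.8 → f/3.2 — 2/3 stop stopped down (darker).
Shutter speed: 1/1600 → 1/1250 → 1/1000 → 1/800 → 1/640 → 1/500 → 1/400 → 1/320 → 1/250 — 2 2/3 stops slower (brighter).
ISO: 51200 → 40000 → 32000 — 2/3 stop dropped (darker).
Net: −2/3 +2 2/3 −2/3 = +1 1/3 stops.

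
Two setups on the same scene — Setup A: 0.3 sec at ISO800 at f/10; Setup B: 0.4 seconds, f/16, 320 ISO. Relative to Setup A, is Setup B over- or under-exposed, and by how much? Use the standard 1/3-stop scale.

2 1/3 stops darker

Aperture: f/10 → f/11 → f/13 → f/14 → f/16 — 1 1/3 stops stopped down (darker).
Shutter speed: 0.3 → 0.4 — 1/3 stop longer (brighter).
ISO: 800 → 640 → 500 → 400 → 320 — 1 1/3 stops lower (darker).
Net: −1 1/3 +1/3 −1 1/3 = −2 1/3 stops.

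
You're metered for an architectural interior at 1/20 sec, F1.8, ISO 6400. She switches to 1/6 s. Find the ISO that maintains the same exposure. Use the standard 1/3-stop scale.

Shutter speed: 1/20 → 1/15 → 1/13 → 1/10 → 1/8 → 1/6 — 1 2/3 stops slower (brighter).
Need 1 2/3 stops darker from the ISO: 6400 → 5000 → 4000 → 3200 → 2500 → 2000.

ISO 2000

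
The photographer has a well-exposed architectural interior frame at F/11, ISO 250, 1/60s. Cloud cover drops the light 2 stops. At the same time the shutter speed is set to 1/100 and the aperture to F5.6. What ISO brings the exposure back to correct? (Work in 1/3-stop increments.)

Scene light: 2 stops darker.
Shutter speed: 1/60 → 1/80 → 1/100 — 2/3 stop faster (darker).
Aperture: f/11 → f/10 → f/9 → f/8 → f/7.1 → f/6.3 → f/5.6 — 2 stops larger aperture (brighter).
Net so far: 2/3 stop darker. ISO: 250 → 320 → 400.

ISO 400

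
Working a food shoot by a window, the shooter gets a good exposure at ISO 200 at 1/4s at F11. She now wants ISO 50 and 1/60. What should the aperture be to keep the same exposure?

ISO: 200 → 100 → 50 — 2 stops dropped (darker).
Shutter speed: 1/4 → 1/8 → 1/15 → 1/30 → 1/60 — 4 stops shorter (darker).
Net change so far: 6 stops darker. Offset with the aperture: f/11 → f/8 → f/5.6 → f/4 → f/2.8 → f/2 → f/1.4.

f/1.4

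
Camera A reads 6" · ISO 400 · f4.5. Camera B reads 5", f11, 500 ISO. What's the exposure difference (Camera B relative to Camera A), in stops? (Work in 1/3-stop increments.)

2 2/3 stops darker

Aperture: f/4.5 → f/5 → f/5.6 → f/6.3 → f/7.1 → f/8 → f/9 → f/10 → f/11 — 2 2/3 stops smaller aperture (darker).
Shutter speed: 6 → 5 — 1/3 stop shorter (darker).
ISO: 400 → 500 — 1/3 stop raised (brighter).
Net: −2 2/3 −1/3 +1/3 = −2 2/3 stops.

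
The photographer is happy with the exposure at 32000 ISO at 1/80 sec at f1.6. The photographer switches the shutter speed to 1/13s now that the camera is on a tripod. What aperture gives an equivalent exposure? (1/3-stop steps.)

f/4

Shutter speed: 1/80 → 1/60 → 1/50 → 1/40 → 1/30 → 1/25 → 1/20 → 1/15 → 1/13 — 2 2/3 stops slower (brighter).
Need 2 2/3 stops darker from the aperture: f/1.6 → f/1.8 → f/2 → f/2.2 → f/2.5 → f/2.8 → f/3.2 → f/3.5 → f/4.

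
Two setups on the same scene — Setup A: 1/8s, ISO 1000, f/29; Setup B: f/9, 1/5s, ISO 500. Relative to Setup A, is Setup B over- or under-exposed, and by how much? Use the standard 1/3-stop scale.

Aperture: f/29 → f/25 → f/22 → f/20 → f/18 → f/16 → f/14 → f/13 → f/11 → f/10 → f/9 — 3 1/3 stops wider (brighter).
Shutter speed: 1/8 → 1/6 → 1/5 — 2/3 stop slower (brighter).
ISO: 1000 → 800 → 640 → 500 — 1 stop lower (darker).
Net: +3 1/3 +2/3 −1 = +3 stops.

3 stops brighter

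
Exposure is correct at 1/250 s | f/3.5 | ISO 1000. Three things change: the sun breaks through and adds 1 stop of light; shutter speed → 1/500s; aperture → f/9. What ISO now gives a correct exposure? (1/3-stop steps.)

ISO 6400

Scene light: 1 stop brighter.
Shutter speed: 1/250 → 1/320 → 1/400 → 1/500 — 1 stop shorter (darker).
Aperture: f/3.5 → f/4 → f/4.5 → f/5 → f/5.6 → f/6.3 → f/7.1 → f/8 → f/9 — 2 2/3 stops smaller aperture (darker).
Net so far: 2 2/3 stops darker. ISO: 1000 → 1250 → 1600 → 2000 → 2500 → 3200 → 4000 → 5000 → 6400.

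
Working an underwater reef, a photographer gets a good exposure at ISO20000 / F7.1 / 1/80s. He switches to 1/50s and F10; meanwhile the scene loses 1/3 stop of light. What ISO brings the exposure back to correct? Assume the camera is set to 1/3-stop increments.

Scene light: 1/3 stop darker.
Shutter speed: 1/80 → 1/60 → 1/50 — 2/3 stop slower (brighter).
Aperture: f/7.1 → f/8 → f/9 → f/10 — 1 stop narrower (darker).
Net so far: 2/3 stop darker. ISO: 20000 → 25600 → 32000.

ISO 32000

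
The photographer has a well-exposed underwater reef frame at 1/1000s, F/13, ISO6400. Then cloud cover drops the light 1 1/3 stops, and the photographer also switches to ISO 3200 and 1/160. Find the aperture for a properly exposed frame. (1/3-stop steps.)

f/14

Scene light: 1 1/3 stops darker.
ISO: 6400 → 5000 → 4000 → 3200 — 1 stop lower (darker).
Shutter speed: 1/1000 → 1/800 → 1/640 → 1/500 → 1/400 → 1/320 → 1/250 → 1/200 → 1/160 — 2 2/3 stops longer (brighter).
Net so far: 1/3 stop brighter. Aperture: f/13 → f/14.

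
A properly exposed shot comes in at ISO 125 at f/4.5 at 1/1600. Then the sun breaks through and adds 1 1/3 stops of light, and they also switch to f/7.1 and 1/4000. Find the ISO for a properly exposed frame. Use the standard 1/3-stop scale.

Scene light: 1 1/3 stops brighter.
Aperture: f/4.5 → f/5 → f/5.6 → f/6.3 → f/7.1 — 1 1/3 stops narrower (darker).
Shutter speed: 1/1600 → 1/2000 → 1/2500 → 1/3200 → 1/4000 — 1 1/3 stops shorter (darker).
Net so far: 1 1/3 stops darker. ISO: 125 → 160 → 200 → 250 → 320.

ISO 320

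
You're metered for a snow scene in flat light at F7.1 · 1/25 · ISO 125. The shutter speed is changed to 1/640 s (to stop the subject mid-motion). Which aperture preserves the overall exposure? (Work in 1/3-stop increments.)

Shutter speed: 1/25 → 1/30 → 1/40 → 1/50 → 1/60 → 1/80 → 1/100 → 1/125 → 1/160 → 1/200 → 1/250 → 1/320 → 1/400 → 1/500 → 1/640 — 4 2/3 stops faster (darker).
Need 4 2/3 stops brighter from the aperture: f/7.1 → f/6.3 → f/5.6 → f/5 → f/4.5 → f/4 → f/3.5 → f/3.2 → f/2.8 → f/2.5 → f/2.2 → f/2 → f/1.8 → f/1.6 → f/1.4.

f/1.4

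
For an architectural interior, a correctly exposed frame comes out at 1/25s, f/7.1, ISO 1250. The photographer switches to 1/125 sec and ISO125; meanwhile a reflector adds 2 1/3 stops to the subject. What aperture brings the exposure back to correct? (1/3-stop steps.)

Scene light: 2 1/3 stops brighter.
Shutter speed: 1/25 → 1/30 → 1/40 → 1/50 → 1/60 → 1/80 → 1/100 → 1/125 — 2 1/3 stops faster (darker).
ISO: 1250 → 1000 → 800 → 640 → 500 → 400 → 320 → 250 → 200 → 160 → 125 — 3 1/3 stops lower (darker).
Net so far: 3 1/3 stops darker. Aperture: f/7.1 → f/6.3 → f/5.6 → f/5 → f/4.5 → f/4 → f/3.5 → f/3.2 → f/2.8 → f/2.5 → f/2.2.

f/2.2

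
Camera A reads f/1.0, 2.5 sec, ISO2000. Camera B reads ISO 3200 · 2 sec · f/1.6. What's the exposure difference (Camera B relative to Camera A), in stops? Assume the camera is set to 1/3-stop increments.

1 stop darker

Aperture: f/1.0 → f/1.1 → f/1.2 → f/1.4 → f/1.6 — 1 1/3 stops stopped down (darker).
Shutter speed: 2.5 → 2 — 1/3 stop shorter (darker).
ISO: 2000 → 2500 → 3200 — 2/3 stop higher (brighter).
Net: −1 1/3 −1/3 +2/3 = −1 stop.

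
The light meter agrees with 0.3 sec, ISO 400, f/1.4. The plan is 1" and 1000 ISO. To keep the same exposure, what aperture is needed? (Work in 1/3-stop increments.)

Shutter speed: 0.3 → 0.4 → 0.5 → 0.6 → 0.8 → 1 — 1 2/3 stops slower (brighter).
ISO: 400 → 500 → 640 → 800 → 1000 — 1 1/3 stops raised (brighter).
Net change so far: 3 stops brighter. Offset with the aperture: f/1.4 → f/1.6 → f/1.8 → f/2 → f/2.2 → f/2.5 → f/2.8 → f/3.2 → f/3.5 → f/4.

f/4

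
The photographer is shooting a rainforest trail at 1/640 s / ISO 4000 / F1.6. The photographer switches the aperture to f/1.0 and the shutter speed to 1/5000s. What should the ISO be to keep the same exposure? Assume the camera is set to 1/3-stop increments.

ISO 12800

Aperture: f/1.6 → f/1.4 → f/1.2 → f/1.1 → f/1.0 — 1 1/3 stops larger aperture (brighter).
Shutter speed: 1/640 → 1/800 → 1/1000 → 1/1250 → 1/1600 → 1/2000 → 1/2500 → 1/3200 → 1/4000 → 1/5000 — 3 stops shorter (darker).
Net change so far: 1 2/3 stops darker. Offset with the ISO: 4000 → 5000 → 6400 → 8000 → 10000 → 12800.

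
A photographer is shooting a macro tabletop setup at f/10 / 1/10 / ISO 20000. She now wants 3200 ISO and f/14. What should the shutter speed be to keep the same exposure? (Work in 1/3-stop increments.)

ISO: 20000 → 16000 → 12800 → 10000 → 8000 → 6400 → 5000 → 4000 → 3200 — 2 2/3 stops dropped (darker).
Aperture: f/10 → f/11 → f/13 → f/14 — 1 stop stopped down (darker).
Net change so far: 3 2/3 stops darker. Offset with the shutter speed: 1/10 → 1/8 → 1/6 → 1/5 → 1/4 → 0.3 → 0.4 → 0.5 → 0.6 → 0.8 → 1 → 1.3.

1.3 s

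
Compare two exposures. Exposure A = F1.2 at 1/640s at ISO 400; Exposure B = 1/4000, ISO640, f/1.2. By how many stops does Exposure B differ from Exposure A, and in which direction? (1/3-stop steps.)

Aperture: unchanged.
Shutter speed: 1/640 → 1/800 → 1/1000 → 1/1250 → 1/1600 → 1/2000 → 1/2500 → 1/3200 → 1/4000 — 2 2/3 stops shorter (darker).
ISO: 400 → 500 → 640 — 2/3 stop higher (brighter).
Net: −2 2/3 +2/3 = −2 stops.

2 stops darker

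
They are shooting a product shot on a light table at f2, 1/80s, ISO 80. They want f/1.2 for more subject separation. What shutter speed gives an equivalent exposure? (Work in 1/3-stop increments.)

Aperture: f/2 → f/1.8 → f/1.6 → f/1.4 → f/1.2 — 1 1/3 stops larger aperture (brighter).
Need 1 1/3 stops darker from the shutter speed: 1/80 → 1/100 → 1/125 → 1/160 → 1/200.

1/200s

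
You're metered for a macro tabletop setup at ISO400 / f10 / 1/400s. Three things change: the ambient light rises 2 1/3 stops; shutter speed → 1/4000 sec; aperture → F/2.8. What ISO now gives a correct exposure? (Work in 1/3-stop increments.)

Scene light: 2 1/3 stops brighter.
Shutter speed: 1/400 → 1/500 → 1/640 → 1/800 → 1/1000 → 1/1250 → 1/1600 → 1/2000 → 1/2500 → 1/3200 → 1/4000 — 3 1/3 stops shorter (darker).
Aperture: f/10 → f/9 → f/8 → f/7.1 → f/6.3 → f/5.6 → f/5 → f/4.5 → f/4 → f/3.5 → f/3.2 → f/2.8 — 3 2/3 stops opened up (brighter).
Net so far: 2 2/3 stops brighter. ISO: 400 → 320 → 250 → 200 → 160 → 125 → 100 → 80 → 64.

ISO 64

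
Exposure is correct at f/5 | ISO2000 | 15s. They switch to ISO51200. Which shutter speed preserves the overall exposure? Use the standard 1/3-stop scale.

0.6 s

ISO: 2000 → 2500 → 3200 → 4000 → 5000 → 6400 → 8000 → 10000 → 12800 → 16000 → 20000 → 25600 → 32000 → 40000 → 51200 — 4 2/3 stops higher (brighter).
Need 4 2/3 stops darker from the shutter speed: 15 → 13 → 10 → 8 → 6 → 5 → 4 → 3.2 → 2.5 → 2 → 1.6 → 1.3 → 1 → 0.8 → 0.6.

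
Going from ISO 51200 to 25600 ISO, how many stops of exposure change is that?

51200 → 25600 — count the steps: 1 stop.

1 stop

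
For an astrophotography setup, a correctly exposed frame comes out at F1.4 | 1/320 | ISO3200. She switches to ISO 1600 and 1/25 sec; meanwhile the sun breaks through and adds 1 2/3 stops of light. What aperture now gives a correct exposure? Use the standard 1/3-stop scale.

Scene light: 1 2/3 stops brighter.
ISO: 3200 → 2500 → 2000 → 1600 — 1 stop lower (darker).
Shutter speed: 1/320 → 1/250 → 1/200 → 1/160 → 1/125 → 1/100 → 1/80 → 1/60 → 1/50 → 1/40 → 1/30 → 1/25 — 3 2/3 stops longer (brighter).
Net so far: 4 1/3 stops brighter. Aperture: f/1.4 → f/1.6 → f/1.8 → f/2 → f/2.2 → f/2.5 → f/2.8 → f/3.2 → f/3.5 → f/4 → f/4.5 → f/5 → f/5.6 → f/6.3.

f/6.3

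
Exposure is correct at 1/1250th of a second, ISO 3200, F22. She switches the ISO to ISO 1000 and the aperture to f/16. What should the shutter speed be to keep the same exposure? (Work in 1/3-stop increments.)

ISO: 3200 → 2500 → 2000 → 1600 → 1250 → 1000 — 1 2/3 stops dropped (darker).
Aperture: f/22 → f/20 → f/18 → f/16 — 1 stop wider (brighter).
Net change so far: 2/3 stop darker. Offset with the shutter speed: 1/1250 → 1/1000 → 1/800.

1/800s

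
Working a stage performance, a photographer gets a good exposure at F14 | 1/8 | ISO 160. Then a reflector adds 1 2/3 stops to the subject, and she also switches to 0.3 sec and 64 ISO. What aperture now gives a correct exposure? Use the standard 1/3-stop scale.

Scene light: 1 2/3 stops brighter.
Shutter speed: 1/8 → 1/6 → 1/5 → 1/4 → 0.3 — 1 1/3 stops slower (brighter).
ISO: 160 → 125 → 100 → 80 → 64 — 1 1/3 stops lower (darker).
Net so far: 1 2/3 stops brighter. Aperture: f/14 → f/16 → f/18 → f/20 → f/22 → f/25.

f/25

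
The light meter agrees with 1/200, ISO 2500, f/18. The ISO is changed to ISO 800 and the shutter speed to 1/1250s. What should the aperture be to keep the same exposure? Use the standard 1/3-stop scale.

ISO: 2500 → 2000 → 1600 → 1250 → 1000 → 800 — 1 2/3 stops dropped (darker).
Shutter speed: 1/200 → 1/250 → 1/320 → 1/400 → 1/500 → 1/640 → 1/800 → 1/1000 → 1/1250 — 2 2/3 stops faster (darker).
Net change so far: 4 1/3 stops darker. Offset with the aperture: f/18 → f/16 → f/14 → f/13 → f/11 → f/10 → f/9 → f/8 → f/7.1 → f/6.3 → f/5.6 → f/5 → f/4.5 → f/4.

f/4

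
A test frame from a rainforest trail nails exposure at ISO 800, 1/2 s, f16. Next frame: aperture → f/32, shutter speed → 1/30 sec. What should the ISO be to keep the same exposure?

Aperture: f/16 → f/22 → f/32 — 2 stops narrower (darker).
Shutter speed: 1/2 → 1/4 → 1/8 → 1/15 → 1/30 — 4 stops shorter (darker).
Net change so far: 6 stops darker. Offset with the ISO: 800 → 1600 → 3200 → 6400 → 12800 → 25600 → 51200.

ISO 51200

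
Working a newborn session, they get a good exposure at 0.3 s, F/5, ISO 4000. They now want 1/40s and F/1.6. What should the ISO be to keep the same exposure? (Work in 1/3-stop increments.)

Shutter speed: 0.3 → 1/4 → 1/5 → 1/6 → 1/8 → 1/10 → 1/13 → 1/15 → 1/20 → 1/25 → 1/30 → 1/40 — 3 2/3 stops shorter (darker).
Aperture: f/5 → f/4.5 → f/4 → f/3.5 → f/3.2 → f/2.8 → f/2.5 → f/2.2 → f/2 → f/1.8 → f/1.6 — 3 1/3 stops wider (brighter).
Net change so far: 1/3 stop darker. Offset with the ISO: 4000 → 5000.

ISO 5000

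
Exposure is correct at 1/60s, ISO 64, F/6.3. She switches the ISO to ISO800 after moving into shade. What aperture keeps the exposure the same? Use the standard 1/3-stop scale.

ISO: 64 → 80 → 100 → 125 → 160 → 200 → 250 → 320 → 400 → 500 → 640 → 800 — 3 2/3 stops higher (brighter).
Need 3 2/3 stops darker from the aperture: f/6.3 → f/7.1 → f/8 → f/9 → f/10 → f/11 → f/13 → f/14 → f/16 → f/18 → f/20 → f/22.

f/22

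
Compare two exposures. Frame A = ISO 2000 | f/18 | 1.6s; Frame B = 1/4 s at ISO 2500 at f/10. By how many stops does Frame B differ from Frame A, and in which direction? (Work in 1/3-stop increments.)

Aperture: f/18 → f/16 → f/14 → f/13 → f/11 → f/10 — 1 2/3 stops larger aperture (brighter).
Shutter speed: 1.6 → 1.3 → 1 → 0.8 → 0.6 → 0.5 → 0.4 → 0.3 → 1/4 — 2 2/3 stops shorter (darker).
ISO: 2000 → 2500 — 1/3 stop higher (brighter).
Net: +1 2/3 −2 2/3 +1/3 = −2/3 stops.

2/3 stop darker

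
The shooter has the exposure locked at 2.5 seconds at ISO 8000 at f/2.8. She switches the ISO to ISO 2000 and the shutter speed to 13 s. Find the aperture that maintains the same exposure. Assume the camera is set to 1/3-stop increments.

f/3.2

ISO: 8000 → 6400 → 5000 → 4000 → 3200 → 2500 → 2000 — 2 stops lower (darker).
Shutter speed: 2.5 → 3.2 → 4 → 5 → 6 → 8 → 10 → 13 — 2 1/3 stops slower (brighter).
Net change so far: 1/3 stop brighter. Offset with the aperture: f/2.8 → f/3.2.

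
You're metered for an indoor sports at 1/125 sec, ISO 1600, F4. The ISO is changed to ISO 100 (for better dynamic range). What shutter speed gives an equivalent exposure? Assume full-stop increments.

ISO: 1600 → 800 → 400 → 200 → 100 — 4 stops dropped (darker).
Need 4 stops brighter from the shutter speed: 1/125 → 1/60 → 1/30 → 1/15 → 1/8.

1/8s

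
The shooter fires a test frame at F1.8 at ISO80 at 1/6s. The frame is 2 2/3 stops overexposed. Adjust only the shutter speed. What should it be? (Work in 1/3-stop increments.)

1/40s

Overexposed by 2 2/3 stops → need 2 2/3 stops darker.
Shutter speed: 1/6 → 1/8 → 1/10 → 1/13 → 1/15 → 1/20 → 1/25 → 1/30 → 1/40.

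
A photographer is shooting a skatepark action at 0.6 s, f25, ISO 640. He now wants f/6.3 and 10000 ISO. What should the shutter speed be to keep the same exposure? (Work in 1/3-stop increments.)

Aperture: f/25 → f/22 → f/20 → f/18 → f/16 → f/14 → f/13 → f/11 → f/10 → f/9 → f/8 → f/7.1 → f/6.3 — 4 stops opened up (brighter).
ISO: 640 → 800 → 1000 → 1250 → 1600 → 2000 → 2500 → 3200 → 4000 → 5000 → 6400 → 8000 → 10000 — 4 stops raised (brighter).
Net change so far: 8 stops brighter. Offset with the shutter speed: 0.6 → 0.5 → 0.4 → 0.3 → 1/4 → 1/5 → 1/6 → 1/8 → 1/10 → 1/13 → 1/15 → 1/20 → 1/25 → 1/30 → 1/40 → 1/50 → 1/60 → 1/80 → 1/100 → 1/125 → 1/160 → 1/200 → 1/250 → 1/320 → 1/400.

1/400s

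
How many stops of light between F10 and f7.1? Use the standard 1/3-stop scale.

1 stop

f/10 → f/9 → f/8 → f/7.1 — count the steps: 3 third-stops = 1 stop.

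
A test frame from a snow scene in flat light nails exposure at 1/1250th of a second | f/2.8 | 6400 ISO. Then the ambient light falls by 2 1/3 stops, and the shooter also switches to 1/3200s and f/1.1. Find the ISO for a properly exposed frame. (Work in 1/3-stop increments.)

ISO 12800

Scene light: 2 1/3 stops darker.
Shutter speed: 1/1250 → 1/1600 → 1/2000 → 1/2500 → 1/3200 — 1 1/3 stops faster (darker).
Aperture: f/2.8 → f/2.5 → f/2.2 → f/2 → f/1.8 → f/1.6 → f/1.4 → f/1.2 → f/1.1 — 2 2/3 stops larger aperture (brighter).
Net so far: 1 stop darker. ISO: 6400 → 8000 → 10000 → 12800.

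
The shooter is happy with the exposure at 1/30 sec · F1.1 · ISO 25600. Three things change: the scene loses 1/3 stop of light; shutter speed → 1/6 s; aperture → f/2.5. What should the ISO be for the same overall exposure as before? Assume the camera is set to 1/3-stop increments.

ISO 32000

Scene light: 1/3 stop darker.
Shutter speed: 1/30 → 1/25 → 1/20 → 1/15 → 1/13 → 1/10 → 1/8 → 1/6 — 2 1/3 stops longer (brighter).
Aperture: f/1.1 → f/1.2 → f/1.4 → f/1.6 → f/1.8 → f/2 → f/2.2 → f/2.5 — 2 1/3 stops stopped down (darker).
Net so far: 1/3 stop darker. ISO: 25600 → 32000.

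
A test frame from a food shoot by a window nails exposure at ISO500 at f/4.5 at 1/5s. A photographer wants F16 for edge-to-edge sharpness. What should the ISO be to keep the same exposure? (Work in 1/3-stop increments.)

Aperture: f/4.5 → f/5 → f/5.6 → f/6.3 → f/7.1 → f/8 → f/9 → f/10 → f/11 → f/13 → f/14 → f/16 — 3 2/3 stops stopped down (darker).
Need 3 2/3 stops brighter from the ISO: 500 → 640 → 800 → 1000 → 1250 → 1600 → 2000 → 2500 → 3200 → 4000 → 5000 → 6400.

ISO 6400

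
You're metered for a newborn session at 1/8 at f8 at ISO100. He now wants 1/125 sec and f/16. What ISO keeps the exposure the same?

Shutter speed: 1/8 → 1/15 → 1/30 → 1/60 → 1/125 — 4 stops faster (darker).
Aperture: f/8 → f/11 → f/16 — 2 stops stopped down (darker).
Net change so far: 6 stops darker. Offset with the ISO: 100 → 200 → 400 → 800 → 1600 → 3200 → 6400.

ISO 6400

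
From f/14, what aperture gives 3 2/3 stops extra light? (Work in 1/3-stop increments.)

Aperture: f/14 → f/13 → f/11 → f/10 → f/9 → f/8 → f/7.1 → f/6.3 → f/5.6 → f/5 → f/4.5 → f/4 — 3 2/3 stops wider (brighter).

f/4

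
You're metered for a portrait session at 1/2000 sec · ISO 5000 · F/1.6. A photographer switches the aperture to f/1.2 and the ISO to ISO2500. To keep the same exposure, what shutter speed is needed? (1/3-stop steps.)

1/1600s

Aperture: f/1.6 → f/1.4 → f/1.2 — 2/3 stop wider (brighter).
ISO: 5000 → 4000 → 3200 → 2500 — 1 stop lower (darker).
Net change so far: 1/3 stop darker. Offset with the shutter speed: 1/2000 → 1/1600.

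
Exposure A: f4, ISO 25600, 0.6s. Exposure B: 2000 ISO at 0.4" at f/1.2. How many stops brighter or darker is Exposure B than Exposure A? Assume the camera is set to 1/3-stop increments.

1 stop darker

Aperture: f/4 → f/3.5 → f/3.2 → f/2.8 → f/2.5 → f/2.2 → f/2 → f/1.8 → f/1.6 → f/1.4 → f/1.2 — 3 1/3 stops opened up (brighter).
Shutter speed: 0.6 → 0.5 → 0.4 — 2/3 stop faster (darker).
ISO: 25600 → 20000 → 16000 → 12800 → 10000 → 8000 → 6400 → 5000 → 4000 → 3200 → 2500 → 2000 — 3 2/3 stops lower (darker).
Net: +3 1/3 −2/3 −3 2/3 = −1 stop.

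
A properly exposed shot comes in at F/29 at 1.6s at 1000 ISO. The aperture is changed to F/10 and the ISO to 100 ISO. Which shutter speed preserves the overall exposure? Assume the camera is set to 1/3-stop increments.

2 s

Aperture: f/29 → f/25 → f/22 → f/20 → f/18 → f/16 → f/14 → f/13 → f/11 → f/10 — 3 stops opened up (brighter).
ISO: 1000 → 800 → 640 → 500 → 400 → 320 → 250 → 200 → 160 → 125 → 100 — 3 1/3 stops lower (darker).
Net change so far: 1/3 stop darker. Offset with the shutter speed: 1.6 → 2.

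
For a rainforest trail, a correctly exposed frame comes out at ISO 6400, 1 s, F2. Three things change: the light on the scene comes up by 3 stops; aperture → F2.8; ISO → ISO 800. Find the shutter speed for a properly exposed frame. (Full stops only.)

Scene light: 3 stops brighter.
Aperture: f/2 → f/2.8 — 1 stop stopped down (darker).
ISO: 6400 → 3200 → 1600 → 800 — 3 stops lower (darker).
Net so far: 1 stop darker. Shutter speed: 1 → 2.

2 s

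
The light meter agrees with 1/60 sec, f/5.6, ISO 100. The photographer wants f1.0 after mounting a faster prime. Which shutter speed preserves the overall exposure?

1/2000s

Aperture: f/5.6 → f/4 → f/2.8 → f/2 → f/1.4 → f/1.0 — 5 stops wider (brighter).
Need 5 stops darker from the shutter speed: 1/60 → 1/125 → 1/250 → 1/500 → 1/1000 → 1/2000.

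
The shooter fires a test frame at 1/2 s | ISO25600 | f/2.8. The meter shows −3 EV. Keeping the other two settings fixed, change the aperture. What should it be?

Underexposed by 3 stops → need 3 stops brighter.
Aperture: f/2.8 → f/2 → f/1.4 → f/1.0.

f/1.0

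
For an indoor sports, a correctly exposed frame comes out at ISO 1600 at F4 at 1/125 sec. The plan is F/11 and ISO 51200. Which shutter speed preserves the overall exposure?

1/500s

Aperture: f/4 → f/5.6 → f/8 → f/11 — 3 stops narrower (darker).
ISO: 1600 → 3200 → 6400 → 12800 → 25600 → 51200 — 5 stops raised (brighter).
Net change so far: 2 stops brighter. Offset with the shutter speed: 1/125 → 1/250 → 1/500.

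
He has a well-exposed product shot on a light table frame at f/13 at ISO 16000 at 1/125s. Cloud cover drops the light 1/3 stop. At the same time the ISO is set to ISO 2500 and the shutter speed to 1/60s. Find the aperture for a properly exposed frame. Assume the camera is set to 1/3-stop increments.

f/6.3

Scene light: 1/3 stop darker.
ISO: 16000 → 12800 → 10000 → 8000 → 6400 → 5000 → 4000 → 3200 → 2500 — 2 2/3 stops dropped (darker).
Shutter speed: 1/125 → 1/100 → 1/80 → 1/60 — 1 stop slower (brighter).
Net so far: 2 stops darker. Aperture: f/13 → f/11 → f/10 → f/9 → f/8 → f/7.1 → f/6.3.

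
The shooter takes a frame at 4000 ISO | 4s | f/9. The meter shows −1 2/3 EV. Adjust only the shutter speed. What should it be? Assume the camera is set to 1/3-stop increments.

13 s

Underexposed by 1 2/3 stops → need 1 2/3 stops brighter.
Shutter speed: 4 → 5 → 6 → 8 → 10 → 13.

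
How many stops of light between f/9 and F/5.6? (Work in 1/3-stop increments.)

1 1/3 stops

f/9 → f/8 → f/7.1 → f/6.3 → f/5.6 — count the steps: 4 third-stops = 1 1/3 stops.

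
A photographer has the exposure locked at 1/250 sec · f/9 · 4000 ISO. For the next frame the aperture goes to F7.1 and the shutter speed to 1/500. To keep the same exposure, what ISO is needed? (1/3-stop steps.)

Aperture: f/9 → f/8 → f/7.1 — 2/3 stop larger aperture (brighter).
Shutter speed: 1/250 → 1/320 → 1/400 → 1/500 — 1 stop shorter (darker).
Net change so far: 1/3 stop darker. Offset with the ISO: 4000 → 5000.

ISO 5000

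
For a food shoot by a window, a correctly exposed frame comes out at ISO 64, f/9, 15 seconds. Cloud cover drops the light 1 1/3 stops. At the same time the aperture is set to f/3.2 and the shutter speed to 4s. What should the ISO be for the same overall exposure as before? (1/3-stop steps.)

ISO 80

Scene light: 1 1/3 stops darker.
Aperture: f/9 → f/8 → f/7.1 → f/6.3 → f/5.6 → f/5 → f/4.5 → f/4 → f/3.5 → f/3.2 — 3 stops opened up (brighter).
Shutter speed: 15 → 13 → 10 → 8 → 6 → 5 → 4 — 2 stops shorter (darker).
Net so far: 1/3 stop darker. ISO: 64 → 80.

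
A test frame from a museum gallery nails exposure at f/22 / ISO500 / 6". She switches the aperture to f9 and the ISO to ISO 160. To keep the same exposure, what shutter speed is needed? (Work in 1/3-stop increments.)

Aperture: f/22 → f/20 → f/18 → f/16 → f/14 → f/13 → f/11 → f/10 → f/9 — 2 2/3 stops larger aperture (brighter).
ISO: 500 → 400 → 320 → 250 → 200 → 160 — 1 2/3 stops dropped (darker).
Net change so far: 1 stop brighter. Offset with the shutter speed: 6 → 5 → 4 → 3.2.

3.2 s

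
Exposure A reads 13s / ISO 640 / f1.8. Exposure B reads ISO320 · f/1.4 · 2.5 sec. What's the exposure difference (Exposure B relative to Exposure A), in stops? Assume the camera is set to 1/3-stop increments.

Aperture: f/1.8 → f/1.6 → f/1.4 — 2/3 stop wider (brighter).
Shutter speed: 13 → 10 → 8 → 6 → 5 → 4 → 3.2 → 2.5 — 2 1/3 stops faster (darker).
ISO: 640 → 500 → 400 → 320 — 1 stop lower (darker).
Net: +2/3 −2 1/3 −1 = −2 2/3 stops.

2 2/3 stops darker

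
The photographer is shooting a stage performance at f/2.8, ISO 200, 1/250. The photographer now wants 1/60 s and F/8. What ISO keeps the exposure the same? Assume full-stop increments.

ISO 400

Shutter speed: 1/250 → 1/125 → 1/60 — 2 stops longer (brighter).
Aperture: f/2.8 → f/4 → f/5.6 → f/8 — 3 stops narrower (darker).
Net change so far: 1 stop darker. Offset with the ISO: 200 → 400.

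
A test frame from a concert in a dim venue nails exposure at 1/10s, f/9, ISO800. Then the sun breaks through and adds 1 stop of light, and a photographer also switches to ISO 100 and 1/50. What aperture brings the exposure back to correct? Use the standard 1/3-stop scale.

Scene light: 1 stop brighter.
ISO: 800 → 640 → 500 → 400 → 320 → 250 → 200 → 160 → 125 → 100 — 3 stops dropped (darker).
Shutter speed: 1/10 → 1/13 → 1/15 → 1/20 → 1/25 → 1/30 → 1/40 → 1/50 — 2 1/3 stops shorter (darker).
Net so far: 4 1/3 stops darker. Aperture: f/9 → f/8 → f/7.1 → f/6.3 → f/5.6 → f/5 → f/4.5 → f/4 → f/3.5 → f/3.2 → f/2.8 → f/2.5 → f/2.2 → f/2.

f/2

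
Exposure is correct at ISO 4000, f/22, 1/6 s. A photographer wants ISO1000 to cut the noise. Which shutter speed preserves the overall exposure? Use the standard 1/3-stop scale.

ISO: 4000 → 3200 → 2500 → 2000 → 1600 → 1250 → 1000 — 2 stops dropped (darker).
Need 2 stops brighter from the shutter speed: 1/6 → 1/5 → 1/4 → 0.3 → 0.4 → 0.5 → 0.6.

0.6 s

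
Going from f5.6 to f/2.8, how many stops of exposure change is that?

f/5.6 → f/4 → f/2.8 — count the steps: 2 stops.

2 stops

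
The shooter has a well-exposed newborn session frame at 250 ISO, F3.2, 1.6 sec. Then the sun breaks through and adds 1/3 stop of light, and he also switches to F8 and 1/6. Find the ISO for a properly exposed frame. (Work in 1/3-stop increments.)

ISO 12800

Scene light: 1/3 stop brighter.
Aperture: f/3.2 → f/3.5 → f/4 → f/4.5 → f/5 → f/5.6 → f/6.3 → f/7.1 → f/8 — 2 2/3 stops narrower (darker).
Shutter speed: 1.6 → 1.3 → 1 → 0.8 → 0.6 → 0.5 → 0.4 → 0.3 → 1/4 → 1/5 → 1/6 — 3 1/3 stops shorter (darker).
Net so far: 5 2/3 stops darker. ISO: 250 → 320 → 400 → 500 → 640 → 800 → 1000 → 1250 → 1600 → 2000 → 2500 → 3200 → 4000 → 5000 → 6400 → 8000 → 10000 → 12800.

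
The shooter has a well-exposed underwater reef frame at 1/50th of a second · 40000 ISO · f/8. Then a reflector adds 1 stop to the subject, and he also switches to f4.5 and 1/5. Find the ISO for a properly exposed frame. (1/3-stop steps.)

ISO 640

Scene light: 1 stop brighter.
Aperture: f/8 → f/7.1 → f/6.3 → f/5.6 → f/5 → f/4.5 — 1 2/3 stops larger aperture (brighter).
Shutter speed: 1/50 → 1/40 → 1/30 → 1/25 → 1/20 → 1/15 → 1/13 → 1/10 → 1/8 → 1/6 → 1/5 — 3 1/3 stops slower (brighter).
Net so far: 6 stops brighter. ISO: 40000 → 32000 → 25600 → 20000 → 16000 → 12800 → 10000 → 8000 → 6400 → 5000 → 4000 → 3200 → 2500 → 2000 → 1600 → 1250 → 1000 → 800 → 640.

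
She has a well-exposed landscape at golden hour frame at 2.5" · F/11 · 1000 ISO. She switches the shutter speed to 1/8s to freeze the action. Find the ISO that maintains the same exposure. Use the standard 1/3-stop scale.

ISO 20000

Shutter speed: 2.5 → 2 → 1.6 → 1.3 → 1 → 0.8 → 0.6 → 0.5 → 0.4 → 0.3 → 1/4 → 1/5 → 1/6 → 1/8 — 4 1/3 stops shorter (darker).
Need 4 1/3 stops brighter from the ISO: 1000 → 1250 → 1600 → 2000 → 2500 → 3200 → 4000 → 5000 → 6400 → 8000 → 10000 → 12800 → 16000 → 20000.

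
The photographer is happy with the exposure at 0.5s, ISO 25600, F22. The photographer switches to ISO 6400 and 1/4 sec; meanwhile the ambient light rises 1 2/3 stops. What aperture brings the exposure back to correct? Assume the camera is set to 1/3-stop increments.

f/14

Scene light: 1 2/3 stops brighter.
ISO: 25600 → 20000 → 16000 → 12800 → 10000 → 8000 → 6400 — 2 stops dropped (darker).
Shutter speed: 0.5 → 0.4 → 0.3 → 1/4 — 1 stop shorter (darker).
Net so far: 1 1/3 stops darker. Aperture: f/22 → f/20 → f/18 → f/16 → f/14.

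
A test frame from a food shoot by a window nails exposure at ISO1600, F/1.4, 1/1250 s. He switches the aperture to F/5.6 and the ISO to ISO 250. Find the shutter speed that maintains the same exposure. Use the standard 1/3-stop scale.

1/13s

Aperture: f/1.4 → f/1.6 → f/1.8 → f/2 → f/2.2 → f/2.5 → f/2.8 → f/3.2 → f/3.5 → f/4 → f/4.5 → f/5 → f/5.6 — 4 stops stopped down (darker).
ISO: 1600 → 1250 → 1000 → 800 → 640 → 500 → 400 → 320 → 250 — 2 2/3 stops dropped (darker).
Net change so far: 6 2/3 stops darker. Offset with the shutter speed: 1/1250 → 1/1000 → 1/800 → 1/640 → 1/500 → 1/400 → 1/320 → 1/250 → 1/200 → 1/160 → 1/125 → 1/100 → 1/80 → 1/60 → 1/50 → 1/40 → 1/30 → 1/25 → 1/20 → 1/15 → 1/13.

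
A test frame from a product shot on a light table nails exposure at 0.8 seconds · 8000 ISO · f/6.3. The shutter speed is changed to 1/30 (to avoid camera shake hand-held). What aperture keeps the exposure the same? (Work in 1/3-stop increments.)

Shutter speed: 0.8 → 0.6 → 0.5 → 0.4 → 0.3 → 1/4 → 1/5 → 1/6 → 1/8 → 1/10 → 1/13 → 1/15 → 1/20 → 1/25 → 1/30 — 4 2/3 stops faster (darker).
Need 4 2/3 stops brighter from the aperture: f/6.3 → f/5.6 → f/5 → f/4.5 → f/4 → f/3.5 → f/3.2 → f/2.8 → f/2.5 → f/2.2 → f/2 → f/1.8 → f/1.6 → f/1.4 → f/1.2.

f/1.2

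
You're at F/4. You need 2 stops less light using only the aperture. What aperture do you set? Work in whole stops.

f/8

Aperture: f/4 → f/5.6 → f/8 — 2 stops narrower (darker).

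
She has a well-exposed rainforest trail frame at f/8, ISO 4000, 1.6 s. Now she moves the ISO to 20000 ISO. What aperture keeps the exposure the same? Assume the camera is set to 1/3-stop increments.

ISO: 4000 → 5000 → 6400 → 8000 → 10000 → 12800 → 16000 → 20000 — 2 1/3 stops raised (brighter).
Need 2 1/3 stops darker from the aperture: f/8 → f/9 → f/10 → f/11 → f/13 → f/14 → f/16 → f/18.

f/18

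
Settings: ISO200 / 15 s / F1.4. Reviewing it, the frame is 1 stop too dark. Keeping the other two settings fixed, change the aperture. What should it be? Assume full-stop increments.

Underexposed by 1 stop → need 1 stop brighter.
Aperture: f/1.4 → f/1.0.

f/1.0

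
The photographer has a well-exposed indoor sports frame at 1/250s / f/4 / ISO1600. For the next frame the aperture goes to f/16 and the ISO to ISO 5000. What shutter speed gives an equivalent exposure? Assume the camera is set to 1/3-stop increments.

Aperture: f/4 → f/4.5 → f/5 → f/5.6 → f/6.3 → f/7.1 → f/8 → f/9 → f/10 → f/11 → f/13 → f/14 → f/16 — 4 stops smaller aperture (darker).
ISO: 1600 → 2000 → 2500 → 3200 → 4000 → 5000 — 1 2/3 stops higher (brighter).
Net change so far: 2 1/3 stops darker. Offset with the shutter speed: 1/250 → 1/200 → 1/160 → 1/125 → 1/100 → 1/80 → 1/60 → 1/50.

1/50s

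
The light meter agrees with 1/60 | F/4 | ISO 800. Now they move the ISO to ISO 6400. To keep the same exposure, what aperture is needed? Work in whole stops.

ISO: 800 → 1600 → 3200 → 6400 — 3 stops higher (brighter).
Need 3 stops darker from the aperture: f/4 → f/5.6 → f/8 → f/11.

f/11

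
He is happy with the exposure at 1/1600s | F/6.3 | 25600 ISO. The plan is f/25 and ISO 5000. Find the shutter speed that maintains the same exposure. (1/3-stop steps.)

1/20s

Aperture: f/6.3 → f/7.1 → f/8 → f/9 → f/10 → f/11 → f/13 → f/14 → f/16 → f/18 → f/20 → f/22 → f/25 — 4 stops smaller aperture (darker).
ISO: 25600 → 20000 → 16000 → 12800 → 10000 → 8000 → 6400 → 5000 — 2 1/3 stops lower (darker).
Net change so far: 6 1/3 stops darker. Offset with the shutter speed: 1/1600 → 1/1250 → 1/1000 → 1/800 → 1/640 → 1/500 → 1/400 → 1/320 → 1/250 → 1/200 → 1/160 → 1/125 → 1/100 → 1/80 → 1/60 → 1/50 → 1/40 → 1/30 → 1/25 → 1/20.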